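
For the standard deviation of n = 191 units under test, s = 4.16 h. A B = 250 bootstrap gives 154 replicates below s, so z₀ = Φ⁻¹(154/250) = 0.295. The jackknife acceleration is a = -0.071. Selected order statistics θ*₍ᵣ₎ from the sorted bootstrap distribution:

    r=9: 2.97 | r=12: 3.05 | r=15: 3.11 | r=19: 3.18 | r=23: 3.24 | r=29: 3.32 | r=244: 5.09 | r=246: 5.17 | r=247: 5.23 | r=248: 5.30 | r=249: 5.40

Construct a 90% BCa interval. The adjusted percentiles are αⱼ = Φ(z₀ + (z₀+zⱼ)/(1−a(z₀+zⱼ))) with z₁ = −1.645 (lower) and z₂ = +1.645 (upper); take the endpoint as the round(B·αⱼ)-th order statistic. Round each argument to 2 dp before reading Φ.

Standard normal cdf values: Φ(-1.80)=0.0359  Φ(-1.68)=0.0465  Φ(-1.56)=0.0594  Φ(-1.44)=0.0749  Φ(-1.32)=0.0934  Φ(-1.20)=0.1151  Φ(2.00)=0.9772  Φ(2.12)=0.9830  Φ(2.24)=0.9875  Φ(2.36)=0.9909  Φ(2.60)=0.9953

Lower: z₀ + z₁ = 0.295 + (-1.645) = -1.350; 1 − a(z₀+z₁) = 1 − (-0.071)(-1.350) = 0.9042; argument = 0.295 + (-1.350)/0.9042 = -1.1981 → -1.20.
α₁ = Φ(-1.20) = 0.1151; rank = round(250 × 0.1151) = 29; θ*₍29₎ = 3.32.
Upper: z₀ + z₂ = 1.940; 1 − a(z₀+z₂) = 1.1377; argument = 2.0001 → 2.00; α₂ = 0.9772; rank = 244; θ*₍244₎ = 5.09.

(3.32, 5.09)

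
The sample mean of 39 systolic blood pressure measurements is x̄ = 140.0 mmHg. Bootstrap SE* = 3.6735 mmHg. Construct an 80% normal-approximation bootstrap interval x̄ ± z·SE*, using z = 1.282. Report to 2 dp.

(135.29, 144.71)

Margin = 1.282 × 3.6735 = 4.709
Interval: 140.0 ± 4.709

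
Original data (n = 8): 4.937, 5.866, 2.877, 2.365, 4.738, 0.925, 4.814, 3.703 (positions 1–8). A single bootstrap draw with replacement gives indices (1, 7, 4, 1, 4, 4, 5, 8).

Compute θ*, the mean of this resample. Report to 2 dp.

θ* = 3.78

Resample values: 4.937, 4.814, 2.365, 4.937, 2.365, 2.365, 4.738, 3.703.
Mean = (4.937 + 4.814 + 2.365 + 4.937 + 2.365 + 2.365 + 4.738 + 3.703) / 8 = 30.2240 / 8 = 3.78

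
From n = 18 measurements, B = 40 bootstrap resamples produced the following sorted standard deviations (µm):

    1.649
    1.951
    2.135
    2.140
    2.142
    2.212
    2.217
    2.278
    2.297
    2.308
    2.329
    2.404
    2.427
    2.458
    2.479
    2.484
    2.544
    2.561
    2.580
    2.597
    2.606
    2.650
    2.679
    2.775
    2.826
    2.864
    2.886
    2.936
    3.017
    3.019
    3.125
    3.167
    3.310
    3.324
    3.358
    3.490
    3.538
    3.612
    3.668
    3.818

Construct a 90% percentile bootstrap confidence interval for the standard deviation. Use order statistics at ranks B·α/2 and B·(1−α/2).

α = 0.10; lower rank = 40 × 0.050 = 2; upper rank = 40 × 0.950 = 38.
The 2nd smallest replicate is 1.951; the 38th is 3.612.

(1.951, 3.612)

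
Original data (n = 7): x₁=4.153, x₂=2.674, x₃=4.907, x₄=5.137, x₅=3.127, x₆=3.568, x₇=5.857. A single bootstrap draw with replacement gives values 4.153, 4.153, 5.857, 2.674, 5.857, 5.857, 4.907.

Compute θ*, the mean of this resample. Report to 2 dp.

θ* = 4.78

Mean = (4.153 + 4.153 + 5.857 + 2.674 + 5.857 + 5.857 + 4.907) / 7 = 33.4580 / 7 = 4.78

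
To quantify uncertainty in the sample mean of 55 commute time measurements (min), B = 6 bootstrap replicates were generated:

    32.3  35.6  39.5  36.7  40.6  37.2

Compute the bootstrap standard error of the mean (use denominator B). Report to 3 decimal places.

Bootstrap SE is the standard deviation of the 6 replicate means.
Mean of replicates: (32.3 + 35.6 + 39.5 + 36.7 + 40.6 + 37.2) / 6 = 221.9000 / 6 = 36.9833
Sum of squared deviations: (−4.6833)² + (−1.3833)² + (+2.5167)² + (−0.2833)² + (+3.6167)² + (+0.2167)² = 43.3883
Variance = 43.3883 / 6 = 7.2314
SE* = √7.2314

SE* = 2.689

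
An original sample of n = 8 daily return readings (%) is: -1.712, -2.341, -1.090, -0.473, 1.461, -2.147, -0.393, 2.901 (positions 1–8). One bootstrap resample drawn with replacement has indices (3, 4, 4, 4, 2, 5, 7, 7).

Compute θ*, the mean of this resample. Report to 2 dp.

θ* = -0.52

Resample values: -1.090, -0.473, -0.473, -0.473, -2.341, 1.461, -0.393, -0.393.
Mean = ((-1.090) + (-0.473) + (-0.473) + (-0.473) + (-2.341) + 1.461 + (-0.393) + (-0.393)) / 8 = -4.1750 / 8 = -0.52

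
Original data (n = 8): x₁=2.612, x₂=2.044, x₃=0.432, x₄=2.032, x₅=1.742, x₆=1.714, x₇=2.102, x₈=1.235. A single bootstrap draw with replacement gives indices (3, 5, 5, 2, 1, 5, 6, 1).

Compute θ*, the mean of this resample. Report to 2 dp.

θ* = 1.83

Resample values: 0.432, 1.742, 1.742, 2.044, 2.612, 1.742, 1.714, 2.612.
Mean = (0.432 + 1.742 + 1.742 + 2.044 + 2.612 + 1.742 + 1.714 + 2.612) / 8 = 14.6400 / 8 = 1.83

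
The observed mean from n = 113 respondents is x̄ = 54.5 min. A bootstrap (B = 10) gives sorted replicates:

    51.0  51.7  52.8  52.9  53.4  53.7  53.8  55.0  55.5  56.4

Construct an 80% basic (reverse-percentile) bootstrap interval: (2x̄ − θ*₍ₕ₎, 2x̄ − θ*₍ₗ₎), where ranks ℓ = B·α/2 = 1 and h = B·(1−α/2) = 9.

(53.5, 58.0)

Percentile endpoints at ranks 1 and 9: θ*₍1₎ = 51.0, θ*₍9₎ = 55.5.
Basic interval reflects these around x̄:
  lower = 2 × 54.5 − 55.5 = 53.5
  upper = 2 × 54.5 − 51.0 = 58.0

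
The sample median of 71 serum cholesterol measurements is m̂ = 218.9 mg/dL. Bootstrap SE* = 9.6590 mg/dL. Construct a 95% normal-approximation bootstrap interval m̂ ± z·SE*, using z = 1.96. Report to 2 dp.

Margin = 1.96 × 9.6590 = 18.932
Interval: 218.9 ± 18.932

(199.97, 237.83)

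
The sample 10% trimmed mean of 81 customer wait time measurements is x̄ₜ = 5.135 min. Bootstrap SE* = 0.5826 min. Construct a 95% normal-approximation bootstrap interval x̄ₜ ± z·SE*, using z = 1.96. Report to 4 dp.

(3.9931, 6.2769)

Margin = 1.96 × 0.5826 = 1.14190
Interval: 5.135 ± 1.14190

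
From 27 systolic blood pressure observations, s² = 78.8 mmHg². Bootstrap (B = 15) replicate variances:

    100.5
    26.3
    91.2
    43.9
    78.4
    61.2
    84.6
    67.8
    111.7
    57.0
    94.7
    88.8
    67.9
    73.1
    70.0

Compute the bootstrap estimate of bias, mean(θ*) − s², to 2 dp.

mean(θ*) = (100.5 + 26.3 + 91.2 + 43.9 + 78.4 + 61.2 + 84.6 + 67.8 + 111.7 + 57.0 + 94.7 + 88.8 + 67.9 + 73.1 + 70.0) / 15 = 74.473
bias = 74.473 − 78.8

bias = −4.33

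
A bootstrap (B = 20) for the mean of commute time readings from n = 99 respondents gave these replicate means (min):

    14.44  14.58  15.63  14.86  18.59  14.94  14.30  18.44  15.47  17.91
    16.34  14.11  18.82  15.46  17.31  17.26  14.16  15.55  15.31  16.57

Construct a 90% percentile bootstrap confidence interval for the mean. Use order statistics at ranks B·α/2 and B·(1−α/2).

Sorted replicates: 14.11, 14.16, 14.30, 14.44, 14.58, 14.86, 14.94, 15.31, 15.46, 15.47, 15.55, 15.63, 16.34, 16.57, 17.26, 17.31, 17.91, 18.44, 18.59, 18.82
α = 0.10; lower rank = 20 × 0.050 = 1; upper rank = 20 × 0.950 = 19.
The 1st smallest replicate is 14.11; the 19th is 18.59.

(14.11, 18.59)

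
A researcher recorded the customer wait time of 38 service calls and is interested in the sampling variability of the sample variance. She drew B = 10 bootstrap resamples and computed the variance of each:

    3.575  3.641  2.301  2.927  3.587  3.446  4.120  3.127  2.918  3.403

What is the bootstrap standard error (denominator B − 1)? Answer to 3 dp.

SE* = 0.505

Bootstrap SE is the standard deviation of the 10 replicate variances.
Mean of replicates: (3.575 + 3.641 + 2.301 + 2.927 + 3.587 + 3.446 + 4.120 + 3.127 + 2.918 + 3.403) / 10 = 33.0450 / 10 = 3.3045
Sum of squared deviations: (+0.2705)² + (+0.3365)² + (−1.0035)² + (−0.3775)² + (+0.2825)² + (+0.1415)² + (+0.8155)² + (−0.1775)² + (−0.3865)² + (+0.0985)² = 2.2914
Variance = 2.2914 / 9 = 0.2546
SE* = √0.2546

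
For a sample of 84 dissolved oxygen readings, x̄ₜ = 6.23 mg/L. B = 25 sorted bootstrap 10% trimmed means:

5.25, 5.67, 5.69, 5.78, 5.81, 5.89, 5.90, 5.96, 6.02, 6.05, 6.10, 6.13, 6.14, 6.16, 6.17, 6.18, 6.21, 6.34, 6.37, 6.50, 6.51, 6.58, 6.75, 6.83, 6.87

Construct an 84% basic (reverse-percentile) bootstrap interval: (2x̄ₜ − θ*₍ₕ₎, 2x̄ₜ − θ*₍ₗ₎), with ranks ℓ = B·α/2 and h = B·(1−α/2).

Percentile endpoints at ranks 2 and 23: θ*₍2₎ = 5.67, θ*₍23₎ = 6.75.
Basic interval reflects these around x̄ₜ:
  lower = 2 × 6.23 − 6.75 = 5.71
  upper = 2 × 6.23 − 5.67 = 6.79

(5.71, 6.79)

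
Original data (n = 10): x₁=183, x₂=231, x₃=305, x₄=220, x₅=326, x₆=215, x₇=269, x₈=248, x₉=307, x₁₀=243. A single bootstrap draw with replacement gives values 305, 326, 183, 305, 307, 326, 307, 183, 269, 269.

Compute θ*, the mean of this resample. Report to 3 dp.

θ* = 278.000

Mean = (305 + 326 + 183 + 305 + 307 + 326 + 307 + 183 + 269 + 269) / 10 = 2780.0 / 10 = 278.000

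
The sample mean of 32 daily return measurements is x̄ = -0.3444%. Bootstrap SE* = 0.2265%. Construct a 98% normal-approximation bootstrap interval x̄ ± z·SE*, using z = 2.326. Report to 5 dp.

Margin = 2.326 × 0.2265 = 0.526839
Interval: -0.3444 ± 0.526839

(-0.87124, 0.18244)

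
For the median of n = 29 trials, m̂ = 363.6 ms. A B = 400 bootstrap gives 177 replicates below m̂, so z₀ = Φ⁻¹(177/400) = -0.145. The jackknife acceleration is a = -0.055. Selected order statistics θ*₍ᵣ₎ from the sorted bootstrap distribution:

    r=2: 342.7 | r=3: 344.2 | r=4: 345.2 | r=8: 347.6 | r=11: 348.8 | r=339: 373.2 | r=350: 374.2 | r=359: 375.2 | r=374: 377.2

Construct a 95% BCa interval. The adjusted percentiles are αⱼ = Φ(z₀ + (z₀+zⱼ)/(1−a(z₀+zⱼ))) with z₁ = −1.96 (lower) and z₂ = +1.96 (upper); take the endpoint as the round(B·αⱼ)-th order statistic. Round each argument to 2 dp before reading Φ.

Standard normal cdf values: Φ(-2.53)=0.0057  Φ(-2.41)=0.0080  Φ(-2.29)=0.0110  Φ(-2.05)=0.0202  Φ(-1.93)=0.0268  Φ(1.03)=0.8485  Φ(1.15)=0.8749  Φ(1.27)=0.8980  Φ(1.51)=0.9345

Lower: z₀ + z₁ = -0.145 + (-1.960) = -2.105; 1 − a(z₀+z₁) = 1 − (-0.055)(-2.105) = 0.8842; argument = -0.145 + (-2.105)/0.8842 = -2.5256 → -2.53.
α₁ = Φ(-2.53) = 0.0057; rank = round(400 × 0.0057) = 2; θ*₍2₎ = 342.7.
Upper: z₀ + z₂ = 1.815; 1 − a(z₀+z₂) = 1.0998; argument = 1.5053 → 1.51; α₂ = 0.9345; rank = 374; θ*₍374₎ = 377.2.

(342.7, 377.2)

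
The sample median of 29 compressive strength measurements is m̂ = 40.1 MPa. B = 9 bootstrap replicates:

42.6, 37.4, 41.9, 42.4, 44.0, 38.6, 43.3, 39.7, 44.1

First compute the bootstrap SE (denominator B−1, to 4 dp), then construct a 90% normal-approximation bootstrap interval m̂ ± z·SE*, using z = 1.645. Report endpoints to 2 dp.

Mean of replicates = 41.5556; sum of squared deviations = 46.8622; SE* = √(46.8622/8) = 2.4203
Margin = 1.645 × 2.4203 = 3.981
Interval: 40.1 ± 3.981

(36.12, 44.08)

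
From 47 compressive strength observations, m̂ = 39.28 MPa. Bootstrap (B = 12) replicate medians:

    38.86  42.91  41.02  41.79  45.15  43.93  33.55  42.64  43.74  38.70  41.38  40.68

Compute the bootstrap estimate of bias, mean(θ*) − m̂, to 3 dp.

bias = +1.916

mean(θ*) = (38.86 + 42.91 + 41.02 + 41.79 + 45.15 + 43.93 + 33.55 + 42.64 + 43.74 + 38.70 + 41.38 + 40.68) / 12 = 41.1958
bias = 41.1958 − 39.28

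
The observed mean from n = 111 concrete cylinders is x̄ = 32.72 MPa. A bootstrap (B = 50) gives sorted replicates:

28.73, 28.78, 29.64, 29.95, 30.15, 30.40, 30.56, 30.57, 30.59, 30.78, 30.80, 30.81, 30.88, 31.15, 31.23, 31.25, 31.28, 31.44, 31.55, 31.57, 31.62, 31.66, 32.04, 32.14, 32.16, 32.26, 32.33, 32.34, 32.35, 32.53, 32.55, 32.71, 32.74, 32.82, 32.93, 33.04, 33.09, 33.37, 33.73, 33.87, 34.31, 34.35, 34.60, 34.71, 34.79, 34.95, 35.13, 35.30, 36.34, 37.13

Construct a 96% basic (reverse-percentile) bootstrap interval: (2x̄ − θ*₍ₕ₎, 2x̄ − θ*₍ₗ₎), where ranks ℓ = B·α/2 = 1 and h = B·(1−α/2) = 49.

(29.10, 36.71)

Percentile endpoints at ranks 1 and 49: θ*₍1₎ = 28.73, θ*₍49₎ = 36.34.
Basic interval reflects these around x̄:
  lower = 2 × 32.72 − 36.34 = 29.10
  upper = 2 × 32.72 − 28.73 = 36.71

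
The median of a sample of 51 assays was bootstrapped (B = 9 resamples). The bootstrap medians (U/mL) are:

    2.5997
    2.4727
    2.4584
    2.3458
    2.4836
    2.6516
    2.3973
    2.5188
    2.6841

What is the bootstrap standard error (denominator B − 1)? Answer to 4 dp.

Bootstrap SE is the standard deviation of the 9 replicate medians.
Mean of replicates: (2.5997 + 2.4727 + 2.4584 + 2.3458 + 2.4836 + 2.6516 + 2.3973 + 2.5188 + 2.6841) / 9 = 22.61200 / 9 = 2.51244
Sum of squared deviations: (+0.08726)² + (−0.03974)² + (−0.05404)² + (−0.16664)² + (−0.02884)² + (+0.13916)² + (−0.11514)² + (+0.00636)² + (+0.17166)² = 0.10284
Variance = 0.10284 / 8 = 0.01286
SE* = √0.01286

SE* = 0.1134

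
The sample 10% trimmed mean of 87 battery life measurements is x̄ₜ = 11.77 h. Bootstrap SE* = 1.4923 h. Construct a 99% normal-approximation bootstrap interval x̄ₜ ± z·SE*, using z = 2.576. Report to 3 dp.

(7.926, 15.614)

Margin = 2.576 × 1.4923 = 3.8442
Interval: 11.77 ± 3.8442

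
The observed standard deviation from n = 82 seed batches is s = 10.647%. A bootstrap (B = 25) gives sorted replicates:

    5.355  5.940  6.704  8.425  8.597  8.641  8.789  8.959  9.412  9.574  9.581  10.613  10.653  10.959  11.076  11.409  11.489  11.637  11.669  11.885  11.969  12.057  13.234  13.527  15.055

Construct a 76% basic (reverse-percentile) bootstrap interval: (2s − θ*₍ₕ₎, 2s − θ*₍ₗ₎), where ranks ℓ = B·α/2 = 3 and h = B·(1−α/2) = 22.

(9.237, 14.590)

Percentile endpoints at ranks 3 and 22: θ*₍3₎ = 6.704, θ*₍22₎ = 12.057.
Basic interval reflects these around s:
  lower = 2 × 10.647 − 12.057 = 9.237
  upper = 2 × 10.647 − 6.704 = 14.590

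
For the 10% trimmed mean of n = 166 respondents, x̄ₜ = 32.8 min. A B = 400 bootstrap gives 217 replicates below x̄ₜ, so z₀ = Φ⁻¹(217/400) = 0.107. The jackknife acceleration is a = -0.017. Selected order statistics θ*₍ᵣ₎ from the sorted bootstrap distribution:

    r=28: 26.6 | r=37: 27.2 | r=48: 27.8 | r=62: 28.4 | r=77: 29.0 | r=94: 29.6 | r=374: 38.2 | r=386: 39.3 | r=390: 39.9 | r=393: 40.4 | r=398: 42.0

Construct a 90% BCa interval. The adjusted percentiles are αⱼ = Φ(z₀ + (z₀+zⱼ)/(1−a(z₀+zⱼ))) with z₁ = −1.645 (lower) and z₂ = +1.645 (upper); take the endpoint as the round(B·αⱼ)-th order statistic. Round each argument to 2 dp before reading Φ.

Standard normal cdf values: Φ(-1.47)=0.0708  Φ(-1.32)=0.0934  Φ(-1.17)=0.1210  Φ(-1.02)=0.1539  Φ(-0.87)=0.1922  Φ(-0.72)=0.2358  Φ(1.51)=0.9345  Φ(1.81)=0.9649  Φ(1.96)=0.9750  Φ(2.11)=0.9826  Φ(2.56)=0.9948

Lower: z₀ + z₁ = 0.107 + (-1.645) = -1.538; 1 − a(z₀+z₁) = 1 − (-0.017)(-1.538) = 0.9739; argument = 0.107 + (-1.538)/0.9739 = -1.4723 → -1.47.
α₁ = Φ(-1.47) = 0.0708; rank = round(400 × 0.0708) = 28; θ*₍28₎ = 26.6.
Upper: z₀ + z₂ = 1.752; 1 − a(z₀+z₂) = 1.0298; argument = 1.8083 → 1.81; α₂ = 0.9649; rank = 386; θ*₍386₎ = 39.3.

(26.6, 39.3)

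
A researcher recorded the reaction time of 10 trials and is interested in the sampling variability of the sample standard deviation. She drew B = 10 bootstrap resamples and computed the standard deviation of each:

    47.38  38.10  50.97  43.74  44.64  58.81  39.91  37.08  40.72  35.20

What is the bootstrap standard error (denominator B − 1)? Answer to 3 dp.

SE* = 7.198

Bootstrap SE is the standard deviation of the 10 replicate standard deviations.
Mean of replicates: (47.38 + 38.10 + 50.97 + 43.74 + 44.64 + 58.81 + 39.91 + 37.08 + 40.72 + 35.20) / 10 = 436.5500 / 10 = 43.6550
Sum of squared deviations: (+3.7250)² + (−5.5550)² + (+7.3150)² + (+0.0850)² + (+0.9850)² + (+15.1550)² + (−3.7450)² + (−6.5750)² + (−2.9350)² + (−8.4550)² = 466.2513
Variance = 466.2513 / 9 = 51.8057
SE* = √51.8057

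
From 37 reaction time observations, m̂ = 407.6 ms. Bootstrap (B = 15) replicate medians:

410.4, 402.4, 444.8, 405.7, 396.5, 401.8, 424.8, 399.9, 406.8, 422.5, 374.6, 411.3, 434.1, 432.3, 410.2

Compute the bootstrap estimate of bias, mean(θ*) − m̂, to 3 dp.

mean(θ*) = (410.4 + 402.4 + 444.8 + 405.7 + 396.5 + 401.8 + 424.8 + 399.9 + 406.8 + 422.5 + 374.6 + 411.3 + 434.1 + 432.3 + 410.2) / 15 = 411.8733
bias = 411.8733 − 407.6

bias = +4.273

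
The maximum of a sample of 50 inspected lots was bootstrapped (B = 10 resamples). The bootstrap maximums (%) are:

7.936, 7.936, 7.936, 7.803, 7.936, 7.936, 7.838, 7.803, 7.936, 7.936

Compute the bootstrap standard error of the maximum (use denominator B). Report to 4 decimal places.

SE* = 0.0563

Bootstrap SE is the standard deviation of the 10 replicate maximums.
Mean of replicates: (7.936 + 7.936 + 7.936 + 7.803 + 7.936 + 7.936 + 7.838 + 7.803 + 7.936 + 7.936) / 10 = 78.99600 / 10 = 7.89960
Sum of squared deviations: (+0.03640)² + (+0.03640)² + (+0.03640)² + (−0.09660)² + (+0.03640)² + (+0.03640)² + (−0.06160)² + (−0.09660)² + (+0.03640)² + (+0.03640)² = 0.03173
Variance = 0.03173 / 10 = 0.00317
SE* = √0.00317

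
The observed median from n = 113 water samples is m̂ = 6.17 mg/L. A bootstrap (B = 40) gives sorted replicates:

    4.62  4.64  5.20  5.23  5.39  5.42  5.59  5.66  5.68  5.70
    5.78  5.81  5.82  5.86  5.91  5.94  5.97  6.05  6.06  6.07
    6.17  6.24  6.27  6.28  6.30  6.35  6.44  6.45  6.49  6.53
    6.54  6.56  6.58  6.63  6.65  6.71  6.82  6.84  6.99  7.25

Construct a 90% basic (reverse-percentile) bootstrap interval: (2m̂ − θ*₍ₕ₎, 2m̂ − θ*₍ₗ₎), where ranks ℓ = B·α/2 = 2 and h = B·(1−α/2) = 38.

Percentile endpoints at ranks 2 and 38: θ*₍2₎ = 4.64, θ*₍38₎ = 6.84.
Basic interval reflects these around m̂:
  lower = 2 × 6.17 − 6.84 = 5.50
  upper = 2 × 6.17 − 4.64 = 7.70

(5.50, 7.70)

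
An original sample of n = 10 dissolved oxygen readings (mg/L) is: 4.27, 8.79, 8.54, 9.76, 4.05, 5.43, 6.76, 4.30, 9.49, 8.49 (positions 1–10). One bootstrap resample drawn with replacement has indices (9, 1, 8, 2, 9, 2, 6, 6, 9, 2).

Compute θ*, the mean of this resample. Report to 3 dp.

Resample values: 9.49, 4.27, 4.30, 8.79, 9.49, 8.79, 5.43, 5.43, 9.49, 8.79.
Mean = (9.49 + 4.27 + 4.30 + 8.79 + 9.49 + 8.79 + 5.43 + 5.43 + 9.49 + 8.79) / 10 = 74.270 / 10 = 7.427

θ* = 7.427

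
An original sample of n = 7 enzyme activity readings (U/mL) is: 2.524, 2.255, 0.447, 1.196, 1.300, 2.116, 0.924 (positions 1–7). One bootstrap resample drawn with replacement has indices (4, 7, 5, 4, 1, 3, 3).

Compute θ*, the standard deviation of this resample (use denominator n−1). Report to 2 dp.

θ* = 0.70

Resample values: 1.196, 0.924, 1.300, 1.196, 2.524, 0.447, 0.447.
Mean = 1.1477; sum of squared deviations = 2.9541
s² = 2.9541 / 6 = 0.4923
s = √0.4923 = 0.70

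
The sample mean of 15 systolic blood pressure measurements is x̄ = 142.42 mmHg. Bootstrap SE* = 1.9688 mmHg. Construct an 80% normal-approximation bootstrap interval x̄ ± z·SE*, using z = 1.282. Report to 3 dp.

Margin = 1.282 × 1.9688 = 2.5240
Interval: 142.42 ± 2.5240

(139.896, 144.944)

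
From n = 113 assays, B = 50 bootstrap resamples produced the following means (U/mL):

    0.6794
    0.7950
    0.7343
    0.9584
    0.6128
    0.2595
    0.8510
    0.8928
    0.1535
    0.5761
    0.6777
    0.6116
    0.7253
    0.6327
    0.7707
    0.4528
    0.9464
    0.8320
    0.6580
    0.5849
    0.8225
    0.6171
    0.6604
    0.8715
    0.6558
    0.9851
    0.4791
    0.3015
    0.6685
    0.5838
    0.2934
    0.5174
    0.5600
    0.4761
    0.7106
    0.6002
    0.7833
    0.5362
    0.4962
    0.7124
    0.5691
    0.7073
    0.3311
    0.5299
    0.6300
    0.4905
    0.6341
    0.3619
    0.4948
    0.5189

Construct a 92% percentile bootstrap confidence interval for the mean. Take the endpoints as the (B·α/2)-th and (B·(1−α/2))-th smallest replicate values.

(0.2595, 0.9464)

Sorted replicates: 0.1535, 0.2595, 0.2934, 0.3015, 0.3311, 0.3619, 0.4528, 0.4761, 0.4791, 0.4905, 0.4948, 0.4962, 0.5174, 0.5189, 0.5299, 0.5362, 0.5600, 0.5691, 0.5761, 0.5838, 0.5849, 0.6002, 0.6116, 0.6128, 0.6171, 0.6300, 0.6327, 0.6341, 0.6558, 0.6580, 0.6604, 0.6685, 0.6777, 0.6794, 0.7073, 0.7106, 0.7124, 0.7253, 0.7343, 0.7707, 0.7833, 0.7950, 0.8225, 0.8320, 0.8510, 0.8715, 0.8928, 0.9464, 0.9584, 0.9851
α = 0.08; lower rank = 50 × 0.040 = 2; upper rank = 50 × 0.960 = 48.
The 2nd smallest replicate is 0.2595; the 48th is 0.9464.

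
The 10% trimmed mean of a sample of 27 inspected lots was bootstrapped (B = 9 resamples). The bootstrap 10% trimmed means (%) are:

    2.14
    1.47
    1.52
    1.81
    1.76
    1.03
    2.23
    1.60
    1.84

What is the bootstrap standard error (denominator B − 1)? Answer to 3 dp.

SE* = 0.363

Bootstrap SE is the standard deviation of the 9 replicate 10% trimmed means.
Mean of replicates: (2.14 + 1.47 + 1.52 + 1.81 + 1.76 + 1.03 + 2.23 + 1.60 + 1.84) / 9 = 15.4000 / 9 = 1.7111
Sum of squared deviations: (+0.4289)² + (−0.2411)² + (−0.1911)² + (+0.0989)² + (+0.0489)² + (−0.6811)² + (+0.5189)² + (−0.1111)² + (+0.1289)² = 1.0529
Variance = 1.0529 / 8 = 0.1316
SE* = √0.1316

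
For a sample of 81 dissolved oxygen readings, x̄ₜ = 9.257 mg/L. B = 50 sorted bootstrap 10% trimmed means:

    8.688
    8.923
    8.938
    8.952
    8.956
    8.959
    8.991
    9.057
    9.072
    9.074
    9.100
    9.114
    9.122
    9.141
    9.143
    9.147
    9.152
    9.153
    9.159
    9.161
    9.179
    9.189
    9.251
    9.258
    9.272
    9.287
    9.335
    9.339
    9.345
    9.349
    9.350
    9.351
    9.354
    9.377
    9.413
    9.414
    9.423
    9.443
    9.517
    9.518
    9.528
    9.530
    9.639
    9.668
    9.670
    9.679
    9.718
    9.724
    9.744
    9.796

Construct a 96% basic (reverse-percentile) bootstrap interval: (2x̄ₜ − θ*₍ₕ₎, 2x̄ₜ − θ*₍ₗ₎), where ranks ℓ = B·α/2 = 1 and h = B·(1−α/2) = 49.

Percentile endpoints at ranks 1 and 49: θ*₍1₎ = 8.688, θ*₍49₎ = 9.744.
Basic interval reflects these around x̄ₜ:
  lower = 2 × 9.257 − 9.744 = 8.770
  upper = 2 × 9.257 − 8.688 = 9.826

(8.770, 9.826)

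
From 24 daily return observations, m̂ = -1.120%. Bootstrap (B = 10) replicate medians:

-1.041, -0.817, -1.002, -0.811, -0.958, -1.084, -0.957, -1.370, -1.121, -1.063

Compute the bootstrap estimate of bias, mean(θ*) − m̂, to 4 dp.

bias = +0.0976

mean(θ*) = ((-1.041) + (-0.817) + (-1.002) + (-0.811) + (-0.958) + (-1.084) + (-0.957) + (-1.370) + (-1.121) + (-1.063)) / 10 = -1.02240
bias = -1.02240 − -1.120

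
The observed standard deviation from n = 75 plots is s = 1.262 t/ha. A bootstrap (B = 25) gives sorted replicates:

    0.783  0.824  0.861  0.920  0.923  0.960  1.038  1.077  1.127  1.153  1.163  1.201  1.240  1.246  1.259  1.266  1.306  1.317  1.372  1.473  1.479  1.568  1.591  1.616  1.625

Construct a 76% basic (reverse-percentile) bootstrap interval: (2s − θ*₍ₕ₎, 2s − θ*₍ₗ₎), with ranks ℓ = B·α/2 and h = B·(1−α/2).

(0.956, 1.663)

Percentile endpoints at ranks 3 and 22: θ*₍3₎ = 0.861, θ*₍22₎ = 1.568.
Basic interval reflects these around s:
  lower = 2 × 1.262 − 1.568 = 0.956
  upper = 2 × 1.262 − 0.861 = 1.663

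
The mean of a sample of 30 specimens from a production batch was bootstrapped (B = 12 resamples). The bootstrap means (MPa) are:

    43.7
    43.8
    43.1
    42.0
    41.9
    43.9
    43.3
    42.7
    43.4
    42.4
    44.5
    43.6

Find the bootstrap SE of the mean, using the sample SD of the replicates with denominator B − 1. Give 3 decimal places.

SE* = 0.799

Bootstrap SE is the standard deviation of the 12 replicate means.
Mean of replicates: (43.7 + 43.8 + 43.1 + 42.0 + 41.9 + 43.9 + 43.3 + 42.7 + 43.4 + 42.4 + 44.5 + 43.6) / 12 = 518.3000 / 12 = 43.1917
Sum of squared deviations: (+0.5083)² + (+0.6083)² + (−0.0917)² + (−1.1917)² + (−1.2917)² + (+0.7083)² + (+0.1083)² + (−0.4917)² + (+0.2083)² + (−0.7917)² + (+1.3083)² + (+0.4083)² = 7.0292
Variance = 7.0292 / 11 = 0.6390
SE* = √0.6390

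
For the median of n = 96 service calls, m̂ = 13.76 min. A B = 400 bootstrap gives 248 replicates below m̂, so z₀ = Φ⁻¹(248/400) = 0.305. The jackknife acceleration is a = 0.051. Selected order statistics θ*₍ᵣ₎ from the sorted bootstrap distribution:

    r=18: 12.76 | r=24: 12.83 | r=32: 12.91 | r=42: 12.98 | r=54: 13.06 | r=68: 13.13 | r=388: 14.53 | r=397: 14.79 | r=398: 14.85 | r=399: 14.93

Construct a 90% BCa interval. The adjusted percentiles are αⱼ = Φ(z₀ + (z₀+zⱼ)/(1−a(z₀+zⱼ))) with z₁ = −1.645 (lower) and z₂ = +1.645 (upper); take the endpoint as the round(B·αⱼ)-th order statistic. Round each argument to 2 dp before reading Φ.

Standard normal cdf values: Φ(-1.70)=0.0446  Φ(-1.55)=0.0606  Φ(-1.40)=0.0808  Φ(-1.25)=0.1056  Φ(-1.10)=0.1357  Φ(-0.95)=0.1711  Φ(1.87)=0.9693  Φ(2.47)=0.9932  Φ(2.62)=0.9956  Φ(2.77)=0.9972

(13.13, 14.79)

Lower: z₀ + z₁ = 0.305 + (-1.645) = -1.340; 1 − a(z₀+z₁) = 1 − (0.051)(-1.340) = 1.0683; argument = 0.305 + (-1.340)/1.0683 = -0.9493 → -0.95.
α₁ = Φ(-0.95) = 0.1711; rank = round(400 × 0.1711) = 68; θ*₍68₎ = 13.13.
Upper: z₀ + z₂ = 1.950; 1 − a(z₀+z₂) = 0.9005; argument = 2.4703 → 2.47; α₂ = 0.9932; rank = 397; θ*₍397₎ = 14.79.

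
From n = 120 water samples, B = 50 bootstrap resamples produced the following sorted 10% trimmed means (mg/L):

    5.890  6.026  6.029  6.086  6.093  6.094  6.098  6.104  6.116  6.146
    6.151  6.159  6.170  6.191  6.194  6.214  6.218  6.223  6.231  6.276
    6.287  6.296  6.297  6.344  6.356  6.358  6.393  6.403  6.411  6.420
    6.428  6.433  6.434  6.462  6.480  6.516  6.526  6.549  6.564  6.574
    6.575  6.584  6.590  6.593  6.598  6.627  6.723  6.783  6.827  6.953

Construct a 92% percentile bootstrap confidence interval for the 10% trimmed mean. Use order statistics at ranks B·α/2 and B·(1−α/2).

α = 0.08; lower rank = 50 × 0.040 = 2; upper rank = 50 × 0.960 = 48.
The 2nd smallest replicate is 6.026; the 48th is 6.783.

(6.026, 6.783)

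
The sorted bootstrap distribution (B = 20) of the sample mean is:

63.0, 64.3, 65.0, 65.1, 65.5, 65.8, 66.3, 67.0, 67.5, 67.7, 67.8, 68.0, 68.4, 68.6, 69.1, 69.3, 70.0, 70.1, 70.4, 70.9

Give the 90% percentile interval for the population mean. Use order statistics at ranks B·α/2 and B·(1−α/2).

α = 0.10; lower rank = 20 × 0.050 = 1; upper rank = 20 × 0.950 = 19.
The 1st smallest replicate is 63.0; the 19th is 70.4.

(63.0, 70.4)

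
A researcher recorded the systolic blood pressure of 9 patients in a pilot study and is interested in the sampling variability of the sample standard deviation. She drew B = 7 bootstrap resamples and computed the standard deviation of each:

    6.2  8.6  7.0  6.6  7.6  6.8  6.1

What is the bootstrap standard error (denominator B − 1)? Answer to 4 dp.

SE* = 0.8726

Bootstrap SE is the standard deviation of the 7 replicate standard deviations.
Mean of replicates: (6.2 + 8.6 + 7.0 + 6.6 + 7.6 + 6.8 + 6.1) / 7 = 48.90000 / 7 = 6.98571
Sum of squared deviations: (−0.78571)² + (+1.61429)² + (+0.01429)² + (−0.38571)² + (+0.61429)² + (−0.18571)² + (−0.88571)² = 4.56857
Variance = 4.56857 / 6 = 0.76143
SE* = √0.76143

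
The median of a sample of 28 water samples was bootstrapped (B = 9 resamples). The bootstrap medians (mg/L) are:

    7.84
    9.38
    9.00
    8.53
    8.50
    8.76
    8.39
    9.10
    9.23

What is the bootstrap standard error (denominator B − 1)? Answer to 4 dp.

SE* = 0.4849

Bootstrap SE is the standard deviation of the 9 replicate medians.
Mean of replicates: (7.84 + 9.38 + 9.00 + 8.53 + 8.50 + 8.76 + 8.39 + 9.10 + 9.23) / 9 = 78.73000 / 9 = 8.74778
Sum of squared deviations: (−0.90778)² + (+0.63222)² + (+0.25222)² + (−0.21778)² + (−0.24778)² + (+0.01222)² + (−0.35778)² + (+0.35222)² + (+0.48222)² = 1.88096
Variance = 1.88096 / 8 = 0.23512
SE* = √0.23512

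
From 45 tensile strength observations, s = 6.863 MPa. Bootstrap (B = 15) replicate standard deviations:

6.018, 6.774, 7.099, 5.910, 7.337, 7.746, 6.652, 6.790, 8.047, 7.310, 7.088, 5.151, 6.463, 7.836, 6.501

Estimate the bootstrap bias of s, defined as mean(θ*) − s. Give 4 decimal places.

bias = −0.0149

mean(θ*) = (6.018 + 6.774 + 7.099 + 5.910 + 7.337 + 7.746 + 6.652 + 6.790 + 8.047 + 7.310 + 7.088 + 5.151 + 6.463 + 7.836 + 6.501) / 15 = 6.84813
bias = 6.84813 − 6.863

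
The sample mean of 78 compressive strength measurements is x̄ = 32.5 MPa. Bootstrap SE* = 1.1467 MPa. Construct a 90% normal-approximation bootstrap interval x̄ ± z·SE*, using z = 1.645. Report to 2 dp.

(30.61, 34.39)

Margin = 1.645 × 1.1467 = 1.886
Interval: 32.5 ± 1.886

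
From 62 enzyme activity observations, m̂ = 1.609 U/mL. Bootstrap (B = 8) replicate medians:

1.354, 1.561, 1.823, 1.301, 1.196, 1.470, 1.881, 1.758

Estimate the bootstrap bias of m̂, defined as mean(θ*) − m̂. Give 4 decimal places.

bias = −0.0660

mean(θ*) = (1.354 + 1.561 + 1.823 + 1.301 + 1.196 + 1.470 + 1.881 + 1.758) / 8 = 1.54300
bias = 1.54300 − 1.609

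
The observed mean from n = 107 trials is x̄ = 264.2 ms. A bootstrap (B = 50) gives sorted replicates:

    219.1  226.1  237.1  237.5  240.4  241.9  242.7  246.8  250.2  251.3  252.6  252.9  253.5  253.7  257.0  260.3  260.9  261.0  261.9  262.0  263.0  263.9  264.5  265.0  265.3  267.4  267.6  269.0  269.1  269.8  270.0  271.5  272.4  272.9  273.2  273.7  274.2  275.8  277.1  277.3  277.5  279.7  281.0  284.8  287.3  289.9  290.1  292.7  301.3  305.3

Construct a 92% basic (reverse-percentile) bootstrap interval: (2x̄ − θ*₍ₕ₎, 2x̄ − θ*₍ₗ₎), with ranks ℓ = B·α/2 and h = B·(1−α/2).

(235.7, 302.3)

Percentile endpoints at ranks 2 and 48: θ*₍2₎ = 226.1, θ*₍48₎ = 292.7.
Basic interval reflects these around x̄:
  lower = 2 × 264.2 − 292.7 = 235.7
  upper = 2 × 264.2 − 226.1 = 302.3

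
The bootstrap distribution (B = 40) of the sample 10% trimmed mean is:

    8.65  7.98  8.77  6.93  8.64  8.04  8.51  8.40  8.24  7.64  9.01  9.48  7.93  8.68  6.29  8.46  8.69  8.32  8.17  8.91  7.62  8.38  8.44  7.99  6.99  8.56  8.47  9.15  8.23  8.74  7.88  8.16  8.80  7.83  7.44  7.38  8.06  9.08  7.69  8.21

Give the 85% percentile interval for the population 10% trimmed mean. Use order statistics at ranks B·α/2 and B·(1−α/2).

Sorted replicates: 6.29, 6.93, 6.99, 7.38, 7.44, 7.62, 7.64, 7.69, 7.83, 7.88, 7.93, 7.98, 7.99, 8.04, 8.06, 8.16, 8.17, 8.21, 8.23, 8.24, 8.32, 8.38, 8.40, 8.44, 8.46, 8.47, 8.51, 8.56, 8.64, 8.65, 8.68, 8.69, 8.74, 8.77, 8.80, 8.91, 9.01, 9.08, 9.15, 9.48
α = 0.15; lower rank = 40 × 0.075 = 3; upper rank = 40 × 0.925 = 37.
The 3rd smallest replicate is 6.99; the 37th is 9.01.

(6.99, 9.01)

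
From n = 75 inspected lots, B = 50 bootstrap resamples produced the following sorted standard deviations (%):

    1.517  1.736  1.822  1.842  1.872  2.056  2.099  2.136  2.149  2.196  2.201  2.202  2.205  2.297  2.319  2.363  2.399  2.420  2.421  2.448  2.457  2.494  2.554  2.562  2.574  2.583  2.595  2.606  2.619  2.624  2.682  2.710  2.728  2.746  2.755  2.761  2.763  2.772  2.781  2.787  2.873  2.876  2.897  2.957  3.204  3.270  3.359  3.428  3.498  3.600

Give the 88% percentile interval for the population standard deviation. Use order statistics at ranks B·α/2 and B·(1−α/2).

(1.822, 3.359)

α = 0.12; lower rank = 50 × 0.060 = 3; upper rank = 50 × 0.940 = 47.
The 3rd smallest replicate is 1.822; the 47th is 3.359.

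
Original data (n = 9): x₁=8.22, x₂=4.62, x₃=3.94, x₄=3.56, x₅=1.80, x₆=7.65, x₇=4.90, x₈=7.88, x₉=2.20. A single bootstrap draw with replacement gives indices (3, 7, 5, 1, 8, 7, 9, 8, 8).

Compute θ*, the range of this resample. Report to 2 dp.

Resample values: 3.94, 4.90, 1.80, 8.22, 7.88, 4.90, 2.20, 7.88, 7.88.
Range = 8.22 − 1.80 = 6.42

θ* = 6.42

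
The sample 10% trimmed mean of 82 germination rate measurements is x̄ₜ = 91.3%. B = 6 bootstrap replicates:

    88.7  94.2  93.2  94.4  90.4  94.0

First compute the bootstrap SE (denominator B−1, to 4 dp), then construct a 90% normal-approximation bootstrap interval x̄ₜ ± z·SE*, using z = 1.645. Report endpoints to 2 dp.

(87.40, 95.20)

Mean of replicates = 92.4833; sum of squared deviations = 28.0883; SE* = √(28.0883/5) = 2.3702
Margin = 1.645 × 2.3702 = 3.899
Interval: 91.3 ± 3.899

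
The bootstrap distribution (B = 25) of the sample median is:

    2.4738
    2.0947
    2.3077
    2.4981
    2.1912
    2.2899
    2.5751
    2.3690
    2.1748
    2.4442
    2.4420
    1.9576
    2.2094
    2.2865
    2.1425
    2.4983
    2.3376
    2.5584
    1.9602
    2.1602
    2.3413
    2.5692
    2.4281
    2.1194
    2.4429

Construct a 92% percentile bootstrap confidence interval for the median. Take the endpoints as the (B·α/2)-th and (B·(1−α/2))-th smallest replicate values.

(1.9576, 2.5692)

Sorted replicates: 1.9576, 1.9602, 2.0947, 2.1194, 2.1425, 2.1602, 2.1748, 2.1912, 2.2094, 2.2865, 2.2899, 2.3077, 2.3376, 2.3413, 2.3690, 2.4281, 2.4420, 2.4429, 2.4442, 2.4738, 2.4981, 2.4983, 2.5584, 2.5692, 2.5751
α = 0.08; lower rank = 25 × 0.040 = 1; upper rank = 25 × 0.960 = 24.
The 1st smallest replicate is 1.9576; the 24th is 2.5692.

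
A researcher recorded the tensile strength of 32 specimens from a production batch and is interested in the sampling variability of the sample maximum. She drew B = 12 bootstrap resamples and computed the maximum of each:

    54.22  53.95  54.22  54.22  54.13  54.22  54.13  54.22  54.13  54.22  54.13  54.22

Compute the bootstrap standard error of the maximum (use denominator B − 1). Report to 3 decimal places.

Bootstrap SE is the standard deviation of the 12 replicate maximums.
Mean of replicates: (54.22 + 53.95 + 54.22 + 54.22 + 54.13 + 54.22 + 54.13 + 54.22 + 54.13 + 54.22 + 54.13 + 54.22) / 12 = 650.0100 / 12 = 54.1675
Sum of squared deviations: (+0.0525)² + (−0.2175)² + (+0.0525)² + (+0.0525)² + (−0.0375)² + (+0.0525)² + (−0.0375)² + (+0.0525)² + (−0.0375)² + (+0.0525)² + (−0.0375)² + (+0.0525)² = 0.0722
Variance = 0.0722 / 11 = 0.0066
SE* = √0.0066

SE* = 0.081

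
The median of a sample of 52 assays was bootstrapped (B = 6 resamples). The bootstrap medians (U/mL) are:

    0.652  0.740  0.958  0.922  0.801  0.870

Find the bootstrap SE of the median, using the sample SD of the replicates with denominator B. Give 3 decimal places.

Bootstrap SE is the standard deviation of the 6 replicate medians.
Mean of replicates: (0.652 + 0.740 + 0.958 + 0.922 + 0.801 + 0.870) / 6 = 4.94300 / 6 = 0.82383
Sum of squared deviations: (−0.17183)² + (−0.08383)² + (+0.13417)² + (+0.09817)² + (−0.02283)² + (+0.04617)² = 0.06684
Variance = 0.06684 / 6 = 0.01114
SE* = √0.01114

SE* = 0.106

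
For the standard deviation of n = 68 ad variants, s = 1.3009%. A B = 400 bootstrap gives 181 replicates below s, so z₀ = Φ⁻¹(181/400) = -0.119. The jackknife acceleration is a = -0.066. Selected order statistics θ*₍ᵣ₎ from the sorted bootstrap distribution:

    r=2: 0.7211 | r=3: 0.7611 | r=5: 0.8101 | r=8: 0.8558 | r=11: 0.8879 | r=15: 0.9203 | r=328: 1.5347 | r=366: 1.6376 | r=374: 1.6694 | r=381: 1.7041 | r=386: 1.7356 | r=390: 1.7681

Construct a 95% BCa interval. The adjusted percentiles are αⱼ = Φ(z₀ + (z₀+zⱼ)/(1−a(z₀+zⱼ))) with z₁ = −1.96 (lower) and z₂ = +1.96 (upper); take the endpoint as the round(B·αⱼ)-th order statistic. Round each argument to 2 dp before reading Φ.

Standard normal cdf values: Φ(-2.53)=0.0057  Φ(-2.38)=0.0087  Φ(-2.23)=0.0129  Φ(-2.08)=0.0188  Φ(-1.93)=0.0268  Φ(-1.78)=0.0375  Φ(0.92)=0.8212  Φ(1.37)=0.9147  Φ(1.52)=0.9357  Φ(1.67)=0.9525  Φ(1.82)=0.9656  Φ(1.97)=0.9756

Lower: z₀ + z₁ = -0.119 + (-1.960) = -2.079; 1 − a(z₀+z₁) = 1 − (-0.066)(-2.079) = 0.8628; argument = -0.119 + (-2.079)/0.8628 = -2.5286 → -2.53.
α₁ = Φ(-2.53) = 0.0057; rank = round(400 × 0.0057) = 2; θ*₍2₎ = 0.7211.
Upper: z₀ + z₂ = 1.841; 1 − a(z₀+z₂) = 1.1215; argument = 1.5225 → 1.52; α₂ = 0.9357; rank = 374; θ*₍374₎ = 1.6694.

(0.7211, 1.6694)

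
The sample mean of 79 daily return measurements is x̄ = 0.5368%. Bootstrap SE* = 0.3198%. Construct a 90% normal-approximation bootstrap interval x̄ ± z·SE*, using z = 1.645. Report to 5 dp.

Margin = 1.645 × 0.3198 = 0.526071
Interval: 0.5368 ± 0.526071

(0.01073, 1.06287)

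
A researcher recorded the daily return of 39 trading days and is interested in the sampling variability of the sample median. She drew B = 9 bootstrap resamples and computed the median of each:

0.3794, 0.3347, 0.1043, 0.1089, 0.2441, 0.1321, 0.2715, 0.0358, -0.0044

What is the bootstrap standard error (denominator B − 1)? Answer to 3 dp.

Bootstrap SE is the standard deviation of the 9 replicate medians.
Mean of replicates: (0.3794 + 0.3347 + 0.1043 + 0.1089 + 0.2441 + 0.1321 + 0.2715 + 0.0358 + (-0.0044)) / 9 = 1.60640 / 9 = 0.17849
Sum of squared deviations: (+0.20091)² + (+0.15621)² + (−0.07419)² + (−0.06959)² + (+0.06561)² + (−0.04639)² + (+0.09301)² + (−0.14269)² + (−0.18289)² = 0.14403
Variance = 0.14403 / 8 = 0.01800
SE* = √0.01800

SE* = 0.134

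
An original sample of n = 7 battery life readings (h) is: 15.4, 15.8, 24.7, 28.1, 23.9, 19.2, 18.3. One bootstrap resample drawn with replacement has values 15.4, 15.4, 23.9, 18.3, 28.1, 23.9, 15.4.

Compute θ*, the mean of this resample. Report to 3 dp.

θ* = 20.057

Mean = (15.4 + 15.4 + 23.9 + 18.3 + 28.1 + 23.9 + 15.4) / 7 = 140.40 / 7 = 20.057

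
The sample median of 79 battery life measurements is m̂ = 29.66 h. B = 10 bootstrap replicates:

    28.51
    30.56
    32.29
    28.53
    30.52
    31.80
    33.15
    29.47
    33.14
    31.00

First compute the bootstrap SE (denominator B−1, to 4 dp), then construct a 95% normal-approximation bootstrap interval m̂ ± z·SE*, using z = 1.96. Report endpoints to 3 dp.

Mean of replicates = 30.8970; sum of squared deviations = 26.4660; SE* = √(26.4660/9) = 1.7148
Margin = 1.96 × 1.7148 = 3.3610
Interval: 29.66 ± 3.3610

(26.299, 33.021)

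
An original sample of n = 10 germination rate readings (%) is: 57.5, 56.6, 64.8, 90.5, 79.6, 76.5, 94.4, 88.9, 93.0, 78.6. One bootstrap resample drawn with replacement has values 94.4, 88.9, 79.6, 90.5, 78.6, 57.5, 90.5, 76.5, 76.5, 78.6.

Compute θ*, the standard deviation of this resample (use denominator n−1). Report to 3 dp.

θ* = 10.690

Mean = 81.1600; sum of squared deviations = 1028.4440
s² = 1028.4440 / 9 = 114.2716
s = √114.2716 = 10.690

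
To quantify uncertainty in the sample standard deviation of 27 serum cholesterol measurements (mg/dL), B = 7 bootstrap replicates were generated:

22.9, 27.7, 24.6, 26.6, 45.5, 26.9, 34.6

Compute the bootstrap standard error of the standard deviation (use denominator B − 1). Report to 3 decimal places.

SE* = 7.823

Bootstrap SE is the standard deviation of the 7 replicate standard deviations.
Mean of replicates: (22.9 + 27.7 + 24.6 + 26.6 + 45.5 + 26.9 + 34.6) / 7 = 208.8000 / 7 = 29.8286
Sum of squared deviations: (−6.9286)² + (−2.1286)² + (−5.2286)² + (−3.2286)² + (+15.6714)² + (−2.9286)² + (+4.7714)² = 367.2343
Variance = 367.2343 / 6 = 61.2057
SE* = √61.2057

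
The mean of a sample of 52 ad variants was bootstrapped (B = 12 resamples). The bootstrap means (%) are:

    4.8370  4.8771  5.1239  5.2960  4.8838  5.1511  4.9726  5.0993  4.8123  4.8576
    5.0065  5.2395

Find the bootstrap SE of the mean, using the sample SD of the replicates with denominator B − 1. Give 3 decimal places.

SE* = 0.166

Bootstrap SE is the standard deviation of the 12 replicate means.
Mean of replicates: (4.8370 + 4.8771 + 5.1239 + 5.2960 + 4.8838 + 5.1511 + 4.9726 + 5.0993 + 4.8123 + 4.8576 + 5.0065 + 5.2395) / 12 = 60.15670 / 12 = 5.01306
Sum of squared deviations: (−0.17606)² + (−0.13596)² + (+0.11084)² + (+0.28294)² + (−0.12926)² + (+0.13804)² + (−0.04046)² + (+0.08624)² + (−0.20076)² + (−0.15546)² + (−0.00656)² + (+0.22644)² = 0.30245
Variance = 0.30245 / 11 = 0.02750
SE* = √0.02750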